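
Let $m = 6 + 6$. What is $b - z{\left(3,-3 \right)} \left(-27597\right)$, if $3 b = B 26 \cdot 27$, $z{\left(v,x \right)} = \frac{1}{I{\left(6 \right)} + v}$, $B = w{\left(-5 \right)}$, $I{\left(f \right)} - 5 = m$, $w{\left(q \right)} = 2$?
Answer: $\frac{36957}{20} \approx 1847.8$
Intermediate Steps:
$m = 12$
$I{\left(f \right)} = 17$ ($I{\left(f \right)} = 5 + 12 = 17$)
$B = 2$
$z{\left(v,x \right)} = \frac{1}{17 + v}$
$b = 468$ ($b = \frac{2 \cdot 26 \cdot 27}{3} = \frac{52 \cdot 27}{3} = \frac{1}{3} \cdot 1404 = 468$)
$b - z{\left(3,-3 \right)} \left(-27597\right) = 468 - \frac{1}{17 + 3} \left(-27597\right) = 468 - \frac{1}{20} \left(-27597\right) = 468 - - \frac{27597}{20} = 468 + \frac{27597}{20} = \frac{36957}{20}$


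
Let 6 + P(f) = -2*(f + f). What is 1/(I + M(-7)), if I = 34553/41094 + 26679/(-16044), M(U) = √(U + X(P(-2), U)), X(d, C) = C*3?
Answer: -9925916626255644/346253624525311609 - 24149582926493472*I*√7/346253624525311609 ≈ -0.028667 - 0.18453*I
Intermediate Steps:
P(f) = -6 - 4*f (P(f) = -6 - 2*(f + f) = -6 - 4*f)
X(d, C) = 3*C
M(U) = 2*√U (M(U) = √(U + 3*U) = √(4*U) = 2*√U)
I = -90329749/109885356 (I = 34553*(1/41094) + 26679*(-1/16044) = 34553/41094 - 8893/5348 = -90329749/109885356 ≈ -0.82204)
1/(I + M(-7)) = 1/(-90329749/109885356 + 2*√(-7)) = 1/(-90329749/109885356 + 2*(I*√7)) = 1/(-90329749/109885356 + 2*I*√7)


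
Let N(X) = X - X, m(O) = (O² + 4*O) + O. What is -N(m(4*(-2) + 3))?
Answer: 0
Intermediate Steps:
m(O) = O² + 5*O
N(X) = 0
-N(m(4*(-2) + 3)) = -1*0 = 0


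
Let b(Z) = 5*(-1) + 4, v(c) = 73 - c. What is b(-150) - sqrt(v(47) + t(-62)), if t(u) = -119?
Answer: -1 - I*sqrt(93) ≈ -1.0 - 9.6436*I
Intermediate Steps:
b(Z) = -1 (b(Z) = -5 + 4 = -1)
b(-150) - sqrt(v(47) + t(-62)) = -1 - sqrt((73 - 1*47) - 119) = -1 - sqrt((73 - 47) - 119) = -1 - sqrt(26 - 119) = -1 - sqrt(-93) = -1 - I*sqrt(93)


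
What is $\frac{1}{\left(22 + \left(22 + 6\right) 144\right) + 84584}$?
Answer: $\frac{1}{88638} \approx 1.1282 \cdot 10^{-5}$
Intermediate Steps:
$\frac{1}{\left(22 + \left(22 + 6\right) 144\right) + 84584} = \frac{1}{\left(22 + 28 \cdot 144\right) + 84584} = \frac{1}{\left(22 + 4032\right) + 84584} = \frac{1}{4054 + 84584} = \frac{1}{88638}$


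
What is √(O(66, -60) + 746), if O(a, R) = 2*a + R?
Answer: √818 ≈ 28.601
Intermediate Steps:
O(a, R) = R + 2*a
√(O(66, -60) + 746) = √((-60 + 2*66) + 746) = √((-60 + 132) + 746) = √(72 + 746) = √818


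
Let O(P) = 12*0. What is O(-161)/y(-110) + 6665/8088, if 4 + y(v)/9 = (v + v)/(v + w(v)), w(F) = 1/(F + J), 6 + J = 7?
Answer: 6665/8088 ≈ 0.82406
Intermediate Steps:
J = 1 (J = -6 + 7 = 1)
w(F) = 1/(1 + F) (w(F) = 1/(F + 1) = 1/(1 + F))
O(P) = 0
y(v) = -36 + 18*v/(v + 1/(1 + v)) (y(v) = -36 + 9*((v + v)/(v + 1/(1 + v))) = -36 + 9*((2*v)/(v + 1/(1 + v))) = -36 + 9*(2*v/(v + 1/(1 + v))) = -36 + 18*v/(v + 1/(1 + v)))
O(-161)/y(-110) + 6665/8088 = 0/((18*(-2 - 1*(-110)*(1 - 110))/(1 - 110*(1 - 110)))) + 6665/8088 = 0/((18*(-2 - 1*(-110)*(-109))/(1 - 110*(-109)))) + 6665*(1/8088) = 0/((18*(-2 - 11990)/(1 + 11990))) + 6665/8088 = 0/((18*(-11992)/11991)) + 6665/8088 = 0/((18*(1/11991)*(-11992))) + 6665/8088 = 0/(-71952/3997) + 6665/8088 = 0*(-3997/71952) + 6665/8088 = 0 + 6665/8088 = 6665/8088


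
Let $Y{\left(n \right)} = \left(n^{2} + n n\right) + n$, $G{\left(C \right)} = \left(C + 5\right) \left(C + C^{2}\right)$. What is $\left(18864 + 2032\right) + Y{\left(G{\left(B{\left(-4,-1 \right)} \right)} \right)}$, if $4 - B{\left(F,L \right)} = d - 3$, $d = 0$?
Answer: $924736$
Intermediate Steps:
$B{\left(F,L \right)} = 7$ ($B{\left(F,L \right)} = 4 - \left(0 - 3\right) = 4 - -3 = 4 + 3 = 7$)
$G{\left(C \right)} = \left(5 + C\right) \left(C + C^{2}\right)$
$Y{\left(n \right)} = n + 2 n^{2}$ ($Y{\left(n \right)} = \left(n^{2} + n^{2}\right) + n = 2 n^{2} + n = n + 2 n^{2}$)
$\left(18864 + 2032\right) + Y{\left(G{\left(B{\left(-4,-1 \right)} \right)} \right)} = \left(18864 + 2032\right) + 7 \left(5 + 7^{2} + 6 \cdot 7\right) \left(1 + 2 \cdot 7 \left(5 + 7^{2} + 6 \cdot 7\right)\right) = 20896 + 7 \left(5 + 49 + 42\right) \left(1 + 2 \cdot 7 \left(5 + 49 + 42\right)\right) = 20896 + 7 \cdot 96 \left(1 + 2 \cdot 7 \cdot 96\right) = 20896 + 672 \left(1 + 2 \cdot 672\right) = 20896 + 672 \left(1 + 1344\right) = 20896 + 672 \cdot 1345 = 20896 + 903840 = 924736$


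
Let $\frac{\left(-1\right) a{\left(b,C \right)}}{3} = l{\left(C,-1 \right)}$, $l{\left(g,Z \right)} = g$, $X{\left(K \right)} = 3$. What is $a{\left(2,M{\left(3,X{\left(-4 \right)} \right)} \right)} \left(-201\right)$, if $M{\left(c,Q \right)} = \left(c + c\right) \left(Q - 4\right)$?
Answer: $-3618$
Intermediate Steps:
$M{\left(c,Q \right)} = 2 c \left(-4 + Q\right)$
$a{\left(b,C \right)} = - 3 C$
$a{\left(2,M{\left(3,X{\left(-4 \right)} \right)} \right)} \left(-201\right) = - 3 \cdot 2 \cdot 3 \left(-4 + 3\right) \left(-201\right) = - 3 \cdot 2 \cdot 3 \left(-1\right) \left(-201\right) = \left(-3\right) \left(-6\right) \left(-201\right) = 18 \left(-201\right) = -3618$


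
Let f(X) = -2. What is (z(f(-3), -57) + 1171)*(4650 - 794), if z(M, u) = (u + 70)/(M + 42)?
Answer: 22583146/5 ≈ 4.5166e+6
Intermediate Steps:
z(M, u) = (70 + u)/(42 + M)
(z(f(-3), -57) + 1171)*(4650 - 794) = ((70 - 57)/(42 - 2) + 1171)*(4650 - 794) = (13/40 + 1171)*3856 = (46853/40)*3856 = 22583146/5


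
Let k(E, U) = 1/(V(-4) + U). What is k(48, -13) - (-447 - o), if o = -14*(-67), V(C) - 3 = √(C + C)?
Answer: 74785/54 - I*√2/54 ≈ 1384.9 - 0.026189*I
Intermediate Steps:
V(C) = 3 + √2*√C (V(C) = 3 + √(C + C) = 3 + √(2*C) = 3 + √2*√C)
o = 938
k(E, U) = 1/(3 + U + 2*I*√2) (k(E, U) = 1/((3 + √2*√(-4)) + U) = 1/((3 + √2*(2*I)) + U) = 1/((3 + 2*I*√2) + U) = 1/(3 + U + 2*I*√2))
k(48, -13) - (-447 - o) = 1/(3 - 13 + 2*I*√2) - (-447 - 1*938) = 1/(-10 + 2*I*√2) - (-447 - 938) = 1/(-10 + 2*I*√2) - 1*(-1385) = 1/(-10 + 2*I*√2) + 1385 = 1385 + 1/(-10 + 2*I*√2)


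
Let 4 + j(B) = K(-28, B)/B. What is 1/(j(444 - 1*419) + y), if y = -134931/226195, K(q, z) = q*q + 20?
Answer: 1130975/31173601 ≈ 0.036280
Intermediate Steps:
K(q, z) = 20 + q² (K(q, z) = q² + 20 = 20 + q²)
y = -134931/226195 (y = -134931*1/226195 = -134931/226195 ≈ -0.59653)
j(B) = -4 + 804/B (j(B) = -4 + (20 + (-28)²)/B = -4 + (20 + 784)/B = -4 + 804/B)
1/(j(444 - 1*419) + y) = 1/((-4 + 804/(444 - 1*419)) - 134931/226195) = 1/((-4 + 804/(444 - 419)) - 134931/226195) = 1/((-4 + 804/25) - 134931/226195) = 1/(704/25 - 134931/226195) = 1/(31173601/1130975) = 1130975/31173601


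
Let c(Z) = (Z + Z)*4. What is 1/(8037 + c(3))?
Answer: 1/8061 ≈ 0.00012405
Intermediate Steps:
c(Z) = 8*Z (c(Z) = (2*Z)*4 = 8*Z)
1/(8037 + c(3)) = 1/(8037 + 8*3) = 1/(8037 + 24) = 1/8061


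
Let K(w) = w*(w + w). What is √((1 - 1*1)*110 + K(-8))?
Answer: 8*√2 ≈ 11.314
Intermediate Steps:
K(w) = 2*w² (K(w) = w*(2*w) = 2*w²)
√((1 - 1*1)*110 + K(-8)) = √((1 - 1*1)*110 + 2*(-8)²) = √((1 - 1)*110 + 2*64) = √(0*110 + 128) = √(0 + 128) = √128 = 8*√2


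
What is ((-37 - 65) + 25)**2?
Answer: 5929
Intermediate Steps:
((-37 - 65) + 25)**2 = (-102 + 25)**2 = (-77)**2 = 5929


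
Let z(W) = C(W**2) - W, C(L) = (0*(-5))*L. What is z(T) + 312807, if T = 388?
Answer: 312419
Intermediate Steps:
C(L) = 0 (C(L) = 0*L = 0)
z(W) = -W (z(W) = 0 - W = -W)
z(T) + 312807 = -1*388 + 312807 = -388 + 312807 = 312419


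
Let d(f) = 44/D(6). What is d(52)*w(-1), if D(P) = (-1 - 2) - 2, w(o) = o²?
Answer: -44/5 ≈ -8.8000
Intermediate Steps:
D(P) = -5 (D(P) = -3 - 2 = -5)
d(f) = -44/5 (d(f) = 44/(-5) = 44*(-⅕) = -44/5)
d(52)*w(-1) = -44/5*(-1)² = -44/5*1 = -44/5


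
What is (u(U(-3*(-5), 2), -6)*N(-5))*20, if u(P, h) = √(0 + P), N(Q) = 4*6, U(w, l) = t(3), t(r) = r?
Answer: 480*√3 ≈ 831.38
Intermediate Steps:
U(w, l) = 3
N(Q) = 24
u(P, h) = √P
(u(U(-3*(-5), 2), -6)*N(-5))*20 = (√3*24)*20 = (24*√3)*20 = 480*√3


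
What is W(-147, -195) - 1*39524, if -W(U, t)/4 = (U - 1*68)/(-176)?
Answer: -1739271/44 ≈ -39529.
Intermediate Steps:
W(U, t) = -17/11 + U/44 (W(U, t) = -4*(U - 1*68)/(-176) = -4*(U - 68)*(-1)/176 = -4*(-68 + U)*(-1)/176 = -4*(17/44 - U/176) = -17/11 + U/44)
W(-147, -195) - 1*39524 = (-17/11 + (1/44)*(-147)) - 1*39524 = (-17/11 - 147/44) - 39524 = -215/44 - 39524 = -1739271/44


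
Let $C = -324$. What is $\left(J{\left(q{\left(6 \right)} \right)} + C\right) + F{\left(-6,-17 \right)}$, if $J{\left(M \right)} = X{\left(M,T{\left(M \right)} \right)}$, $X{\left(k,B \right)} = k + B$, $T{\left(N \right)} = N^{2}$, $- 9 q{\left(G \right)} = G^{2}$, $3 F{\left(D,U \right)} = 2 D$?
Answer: $-316$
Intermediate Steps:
$F{\left(D,U \right)} = \frac{2 D}{3}$
$q{\left(G \right)} = - \frac{G^{2}}{9}$
$X{\left(k,B \right)} = B + k$
$J{\left(M \right)} = M + M^{2}$ ($J{\left(M \right)} = M^{2} + M = M + M^{2}$)
$\left(J{\left(q{\left(6 \right)} \right)} + C\right) + F{\left(-6,-17 \right)} = \left(- \frac{6^{2}}{9} \left(1 - \frac{6^{2}}{9}\right) - 324\right) + \frac{2}{3} \left(-6\right) = \left(\left(- \frac{1}{9}\right) 36 \left(1 - 4\right) - 324\right) - 4 = \left(- 4 \left(1 - 4\right) - 324\right) - 4 = \left(\left(-4\right) \left(-3\right) - 324\right) - 4 = \left(12 - 324\right) - 4 = -312 - 4 = -316$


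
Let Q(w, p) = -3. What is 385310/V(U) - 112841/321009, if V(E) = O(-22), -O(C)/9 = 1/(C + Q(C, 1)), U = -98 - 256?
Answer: 1030732809727/963027 ≈ 1.0703e+6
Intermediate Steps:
U = -354
O(C) = -9/(-3 + C) (O(C) = -9/(C - 3) = -9/(-3 + C))
V(E) = 9/25 (V(E) = -9/(-3 - 22) = -9/(-25) = -9*(-1/25) = 9/25)
385310/V(U) - 112841/321009 = 385310/(9/25) - 112841/321009 = 385310*(25/9) - 112841*1/321009 = 9632750/9 - 112841/321009 = 1030732809727/963027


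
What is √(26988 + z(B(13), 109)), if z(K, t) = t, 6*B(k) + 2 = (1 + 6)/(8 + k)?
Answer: 7*√553 ≈ 164.61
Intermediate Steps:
B(k) = -⅓ + 7/(6*(8 + k)) (B(k) = -⅓ + ((1 + 6)/(8 + k))/6 = -⅓ + (7/(8 + k))/6 = -⅓ + 7/(6*(8 + k)))
√(26988 + z(B(13), 109)) = √(26988 + 109) = √27097 = 7*√553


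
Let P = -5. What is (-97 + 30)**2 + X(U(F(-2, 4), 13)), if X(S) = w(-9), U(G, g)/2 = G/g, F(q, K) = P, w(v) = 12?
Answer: 4501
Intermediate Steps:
F(q, K) = -5
U(G, g) = 2*G/g (U(G, g) = 2*(G/g) = 2*G/g)
X(S) = 12
(-97 + 30)**2 + X(U(F(-2, 4), 13)) = (-97 + 30)**2 + 12 = (-67)**2 + 12 = 4489 + 12 = 4501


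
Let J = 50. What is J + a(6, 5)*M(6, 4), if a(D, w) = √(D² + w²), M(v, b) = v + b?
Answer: 50 + 10*√61 ≈ 128.10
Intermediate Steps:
M(v, b) = b + v
J + a(6, 5)*M(6, 4) = 50 + √(6² + 5²)*(4 + 6) = 50 + √(36 + 25)*10 = 50 + √61*10 = 50 + 10*√61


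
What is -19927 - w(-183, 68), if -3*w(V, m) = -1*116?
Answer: -59897/3 ≈ -19966.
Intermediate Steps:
w(V, m) = 116/3 (w(V, m) = -(-1)*116/3 = -⅓*(-116) = 116/3)
-19927 - w(-183, 68) = -19927 - 1*116/3 = -19927 - 116/3 = -59897/3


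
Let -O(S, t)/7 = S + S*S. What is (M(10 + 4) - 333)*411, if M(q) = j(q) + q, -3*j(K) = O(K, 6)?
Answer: 70281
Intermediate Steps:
O(S, t) = -7*S - 7*S² (O(S, t) = -7*(S + S*S) = -7*(S + S²) = -7*S - 7*S²)
j(K) = 7*K*(1 + K)/3 (j(K) = -(-7)*K*(1 + K)/3 = 7*K*(1 + K)/3)
M(q) = q + 7*q*(1 + q)/3 (M(q) = 7*q*(1 + q)/3 + q = q + 7*q*(1 + q)/3)
(M(10 + 4) - 333)*411 = ((10 + 4)*(10 + 7*(10 + 4))/3 - 333)*411 = ((⅓)*14*(10 + 7*14) - 333)*411 = ((⅓)*14*(10 + 98) - 333)*411 = ((⅓)*14*108 - 333)*411 = (504 - 333)*411 = 171*411 = 70281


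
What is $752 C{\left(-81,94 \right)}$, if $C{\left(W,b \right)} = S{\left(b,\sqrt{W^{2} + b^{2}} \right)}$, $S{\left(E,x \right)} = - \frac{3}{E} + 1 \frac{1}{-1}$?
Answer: $-776$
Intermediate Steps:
$S{\left(E,x \right)} = -1 - \frac{3}{E}$ ($S{\left(E,x \right)} = - \frac{3}{E} + 1 \left(-1\right) = - \frac{3}{E} - 1 = -1 - \frac{3}{E}$)
$C{\left(W,b \right)} = \frac{-3 - b}{b}$
$752 C{\left(-81,94 \right)} = 752 \frac{-3 - 94}{94} = 752 \cdot \frac{1}{94} \left(-97\right) = 752 \left(- \frac{97}{94}\right) = -776$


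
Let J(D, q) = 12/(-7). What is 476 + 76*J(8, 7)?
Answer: 2420/7 ≈ 345.71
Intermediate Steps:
J(D, q) = -12/7 (J(D, q) = 12*(-⅐) = -12/7)
476 + 76*J(8, 7) = 476 + 76*(-12/7) = 476 - 912/7 = 2420/7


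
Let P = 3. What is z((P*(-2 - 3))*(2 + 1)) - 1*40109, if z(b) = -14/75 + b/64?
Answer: -192527471/4800 ≈ -40110.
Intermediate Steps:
z(b) = -14/75 + b/64 (z(b) = -14*1/75 + b*(1/64) = -14/75 + b/64)
z((P*(-2 - 3))*(2 + 1)) - 1*40109 = (-14/75 + ((3*(-2 - 3))*(2 + 1))/64) - 1*40109 = (-14/75 + ((3*(-5))*3)/64) - 40109 = (-14/75 + (-15*3)/64) - 40109 = (-14/75 + (1/64)*(-45)) - 40109 = (-14/75 - 45/64) - 40109 = -4271/4800 - 40109 = -192527471/4800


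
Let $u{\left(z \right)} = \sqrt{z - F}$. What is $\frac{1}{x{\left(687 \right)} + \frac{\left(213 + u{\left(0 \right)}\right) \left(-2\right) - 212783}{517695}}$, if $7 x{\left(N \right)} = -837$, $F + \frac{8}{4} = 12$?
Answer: $- \frac{787834009321485}{94526901799450822} + \frac{25367055 i \sqrt{10}}{94526901799450822} \approx -0.0083345 + 8.4862 \cdot 10^{-10} i$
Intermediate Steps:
$F = 10$ ($F = -2 + 12 = 10$)
$x{\left(N \right)} = - \frac{837}{7}$ ($x{\left(N \right)} = \frac{1}{7} \left(-837\right) = - \frac{837}{7}$)
$u{\left(z \right)} = \sqrt{-10 + z}$ ($u{\left(z \right)} = \sqrt{z - 10} = \sqrt{-10 + z}$)
$\frac{1}{x{\left(687 \right)} + \frac{\left(213 + u{\left(0 \right)}\right) \left(-2\right) - 212783}{517695}} = \frac{1}{- \frac{837}{7} + \frac{\left(213 + \sqrt{-10 + 0}\right) \left(-2\right) - 212783}{517695}} = \frac{1}{- \frac{837}{7} + \left(\left(213 + \sqrt{-10}\right) \left(-2\right) - 212783\right) \frac{1}{517695}} = \frac{1}{- \frac{837}{7} + \left(\left(213 + i \sqrt{10}\right) \left(-2\right) - 212783\right) \frac{1}{517695}} = \frac{1}{- \frac{837}{7} + \left(\left(-426 - 2 i \sqrt{10}\right) - 212783\right) \frac{1}{517695}} = \frac{1}{- \frac{837}{7} + \left(-213209 - 2 i \sqrt{10}\right) \frac{1}{517695}} = \frac{1}{- \frac{837}{7} - \left(\frac{213209}{517695} + \frac{2 i \sqrt{10}}{517695}\right)} = \frac{1}{- \frac{434803178}{3623865} - \frac{2 i \sqrt{10}}{517695}}$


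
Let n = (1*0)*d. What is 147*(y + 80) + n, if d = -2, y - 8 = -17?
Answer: 10437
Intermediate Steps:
y = -9 (y = 8 - 17 = -9)
n = 0 (n = (1*0)*(-2) = 0*(-2) = 0)
147*(y + 80) + n = 147*(-9 + 80) + 0 = 147*71 + 0 = 10437 + 0 = 10437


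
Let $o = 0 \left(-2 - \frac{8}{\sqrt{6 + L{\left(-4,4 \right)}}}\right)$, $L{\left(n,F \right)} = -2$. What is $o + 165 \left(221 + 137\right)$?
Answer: $59070$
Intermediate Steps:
$o = 0$ ($o = 0 \left(-2 - \frac{8}{\sqrt{6 - 2}}\right) = 0 \left(-2 - \frac{8}{\sqrt{4}}\right) = 0 \left(-2 - \frac{8}{2}\right) = 0 \left(-2 - 4\right) = 0 \left(-6\right) = 0$)
$o + 165 \left(221 + 137\right) = 0 + 165 \left(221 + 137\right) = 0 + 165 \cdot 358 = 0 + 59070 = 59070$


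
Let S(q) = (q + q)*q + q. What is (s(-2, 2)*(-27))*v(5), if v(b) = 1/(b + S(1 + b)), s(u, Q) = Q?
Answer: -54/83 ≈ -0.65060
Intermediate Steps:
S(q) = q + 2*q² (S(q) = (2*q)*q + q = 2*q² + q = q + 2*q²)
v(b) = 1/(b + (1 + b)*(3 + 2*b)) (v(b) = 1/(b + (1 + b)*(1 + 2*(1 + b))) = 1/(b + (1 + b)*(1 + (2 + 2*b))) = 1/(b + (1 + b)*(3 + 2*b)))
(s(-2, 2)*(-27))*v(5) = (2*(-27))/(5 + (1 + 5)*(3 + 2*5)) = -54/(5 + 6*(3 + 10)) = -54/(5 + 6*13) = -54/(5 + 78) = -54/83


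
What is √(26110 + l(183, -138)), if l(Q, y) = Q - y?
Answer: √26431 ≈ 162.58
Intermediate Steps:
√(26110 + l(183, -138)) = √(26110 + (183 - 1*(-138))) = √(26110 + (183 + 138)) = √(26110 + 321) = √26431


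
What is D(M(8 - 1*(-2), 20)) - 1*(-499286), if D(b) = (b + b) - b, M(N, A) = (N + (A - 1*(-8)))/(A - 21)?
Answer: 499248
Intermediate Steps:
M(N, A) = (8 + A + N)/(-21 + A) (M(N, A) = (N + (A + 8))/(-21 + A) = (N + (8 + A))/(-21 + A) = (8 + A + N)/(-21 + A))
D(b) = b (D(b) = 2*b - b = b)
D(M(8 - 1*(-2), 20)) - 1*(-499286) = (8 + 20 + (8 - 1*(-2)))/(-21 + 20) - 1*(-499286) = (8 + 20 + (8 + 2))/(-1) + 499286 = -(8 + 20 + 10) + 499286 = -1*38 + 499286 = -38 + 499286 = 499248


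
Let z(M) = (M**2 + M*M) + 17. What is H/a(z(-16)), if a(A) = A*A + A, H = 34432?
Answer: 17216/140185 ≈ 0.12281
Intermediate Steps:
z(M) = 17 + 2*M**2 (z(M) = (M**2 + M**2) + 17 = 2*M**2 + 17 = 17 + 2*M**2)
a(A) = A + A**2 (a(A) = A**2 + A = A + A**2)
H/a(z(-16)) = 34432/(((17 + 2*(-16)**2)*(1 + (17 + 2*(-16)**2)))) = 34432/(((17 + 2*256)*(1 + (17 + 2*256)))) = 34432/(((17 + 512)*(1 + (17 + 512)))) = 34432/((529*(1 + 529))) = 34432/((529*530)) = 34432/280370 = 34432*(1/280370) = 17216/140185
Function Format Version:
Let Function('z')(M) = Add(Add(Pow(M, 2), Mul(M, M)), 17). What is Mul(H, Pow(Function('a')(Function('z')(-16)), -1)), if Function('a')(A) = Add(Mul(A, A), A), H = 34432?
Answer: Rational(17216, 140185) ≈ 0.12281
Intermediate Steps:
Function('z')(M) = Add(17, Mul(2, Pow(M, 2))) (Function('z')(M) = Add(Add(Pow(M, 2), Pow(M, 2)), 17) = Add(Mul(2, Pow(M, 2)), 17) = Add(17, Mul(2, Pow(M, 2))))
Function('a')(A) = Add(A, Pow(A, 2)) (Function('a')(A) = Add(Pow(A, 2), A) = Add(A, Pow(A, 2)))
Mul(H, Pow(Function('a')(Function('z')(-16)), -1)) = Mul(34432, Pow(Mul(Add(17, Mul(2, Pow(-16, 2))), Add(1, Add(17, Mul(2, Pow(-16, 2))))), -1)) = Mul(34432, Pow(Mul(Add(17, Mul(2, 256)), Add(1, Add(17, Mul(2, 256)))), -1)) = Mul(34432, Pow(Mul(Add(17, 512), Add(1, Add(17, 512))), -1)) = Mul(34432, Pow(Mul(529, Add(1, 529)), -1)) = Mul(34432, Pow(Mul(529, 530), -1)) = Mul(34432, Pow(280370, -1)) = Mul(34432, Rational(1, 280370)) = Rational(17216, 140185)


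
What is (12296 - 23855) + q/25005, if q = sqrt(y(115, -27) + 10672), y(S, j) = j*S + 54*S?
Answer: -11559 + sqrt(13777)/25005 ≈ -11559.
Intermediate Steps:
y(S, j) = 54*S + S*j (y(S, j) = S*j + 54*S = 54*S + S*j)
q = sqrt(13777) (q = sqrt(115*(54 - 27) + 10672) = sqrt(115*27 + 10672) = sqrt(3105 + 10672) = sqrt(13777) ≈ 117.38)
(12296 - 23855) + q/25005 = (12296 - 23855) + sqrt(13777)/25005 = -11559 + sqrt(13777)*(1/25005) = -11559 + sqrt(13777)/25005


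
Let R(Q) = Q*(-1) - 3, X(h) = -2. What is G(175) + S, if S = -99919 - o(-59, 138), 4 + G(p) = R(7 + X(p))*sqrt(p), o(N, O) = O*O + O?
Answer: -119105 - 40*sqrt(7) ≈ -1.1921e+5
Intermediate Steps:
o(N, O) = O + O**2 (o(N, O) = O**2 + O = O + O**2)
R(Q) = -3 - Q (R(Q) = -Q - 3 = -3 - Q)
G(p) = -4 - 8*sqrt(p) (G(p) = -4 + (-3 - (7 - 2))*sqrt(p) = -4 + (-3 - 1*5)*sqrt(p) = -4 + (-3 - 5)*sqrt(p) = -4 - 8*sqrt(p))
S = -119101 (S = -99919 - 138*(1 + 138) = -99919 - 138*139 = -99919 - 1*19182 = -99919 - 19182 = -119101)
G(175) + S = (-4 - 40*sqrt(7)) - 119101 = -119105 - 40*sqrt(7)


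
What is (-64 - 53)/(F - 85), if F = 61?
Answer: 39/8 ≈ 4.8750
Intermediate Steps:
(-64 - 53)/(F - 85) = (-64 - 53)/(61 - 85) = -117/(-24) = -117*(-1/24) = 39/8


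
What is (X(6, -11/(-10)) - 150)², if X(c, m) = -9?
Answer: 25281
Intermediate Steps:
(X(6, -11/(-10)) - 150)² = (-9 - 150)² = (-159)² = 25281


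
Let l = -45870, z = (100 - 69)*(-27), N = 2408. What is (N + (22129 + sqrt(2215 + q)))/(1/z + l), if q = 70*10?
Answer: -20537469/38393191 - 837*sqrt(2915)/38393191 ≈ -0.53610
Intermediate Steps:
q = 700
z = -837 (z = 31*(-27) = -837)
(N + (22129 + sqrt(2215 + q)))/(1/z + l) = (2408 + (22129 + sqrt(2215 + 700)))/(1/(-837) - 45870) = (2408 + (22129 + sqrt(2915)))/(-1/837 - 45870) = (24537 + sqrt(2915))/(-38393191/837) = (24537 + sqrt(2915))*(-837/38393191) = -20537469/38393191 - 837*sqrt(2915)/38393191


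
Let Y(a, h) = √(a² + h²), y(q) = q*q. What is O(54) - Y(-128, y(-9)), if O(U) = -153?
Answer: -153 - √22945 ≈ -304.48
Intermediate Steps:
y(q) = q²
O(54) - Y(-128, y(-9)) = -153 - √((-128)² + ((-9)²)²) = -153 - √(16384 + 81²) = -153 - √(16384 + 6561) = -153 - √22945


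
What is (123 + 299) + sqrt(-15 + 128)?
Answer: 422 + sqrt(113) ≈ 432.63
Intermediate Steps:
(123 + 299) + sqrt(-15 + 128) = 422 + sqrt(113)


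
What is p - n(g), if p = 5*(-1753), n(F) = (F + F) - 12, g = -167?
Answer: -8419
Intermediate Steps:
n(F) = -12 + 2*F (n(F) = 2*F - 12 = -12 + 2*F)
p = -8765
p - n(g) = -8765 - (-12 + 2*(-167)) = -8765 - (-12 - 334) = -8765 - 1*(-346) = -8765 + 346 = -8419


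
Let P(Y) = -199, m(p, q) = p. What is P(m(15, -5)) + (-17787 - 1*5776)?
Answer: -23762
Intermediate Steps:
P(m(15, -5)) + (-17787 - 1*5776) = -199 + (-17787 - 1*5776) = -199 + (-17787 - 5776) = -199 - 23563 = -23762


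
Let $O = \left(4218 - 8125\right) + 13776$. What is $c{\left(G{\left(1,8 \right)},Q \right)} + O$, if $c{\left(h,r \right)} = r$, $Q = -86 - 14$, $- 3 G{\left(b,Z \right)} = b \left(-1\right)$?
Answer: $9769$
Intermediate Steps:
$G{\left(b,Z \right)} = \frac{b}{3}$ ($G{\left(b,Z \right)} = - \frac{b \left(-1\right)}{3} = - \frac{\left(-1\right) b}{3} = \frac{b}{3}$)
$Q = -100$
$O = 9869$ ($O = -3907 + 13776 = 9869$)
$c{\left(G{\left(1,8 \right)},Q \right)} + O = -100 + 9869 = 9769$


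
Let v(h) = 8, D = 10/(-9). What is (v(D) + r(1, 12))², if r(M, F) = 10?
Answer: 324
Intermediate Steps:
D = -10/9 (D = 10*(-⅑) = -10/9 ≈ -1.1111)
(v(D) + r(1, 12))² = (8 + 10)² = 18² = 324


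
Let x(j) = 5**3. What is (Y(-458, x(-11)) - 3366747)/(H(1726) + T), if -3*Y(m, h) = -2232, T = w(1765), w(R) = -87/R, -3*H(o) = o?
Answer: 17822985885/3046651 ≈ 5850.0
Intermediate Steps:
H(o) = -o/3
T = -87/1765 ≈ -0.049292
x(j) = 125
Y(m, h) = 744 (Y(m, h) = -1/3*(-2232) = 744)
(Y(-458, x(-11)) - 3366747)/(H(1726) + T) = (744 - 3366747)/(-1/3*1726 - 87/1765) = -3366003/(-1726/3 - 87/1765) = -3366003/(-3046651/5295) = -3366003*(-5295/3046651) = 17822985885/3046651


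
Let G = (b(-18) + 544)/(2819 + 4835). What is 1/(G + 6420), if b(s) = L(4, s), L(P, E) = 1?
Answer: 7654/49139225 ≈ 0.00015576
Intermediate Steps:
b(s) = 1
G = 545/7654 (G = (1 + 544)/(2819 + 4835) = 545/7654 ≈ 0.071205)
1/(G + 6420) = 1/(545/7654 + 6420) = 1/(49139225/7654) = 7654/49139225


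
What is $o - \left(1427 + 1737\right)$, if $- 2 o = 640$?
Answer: $-3484$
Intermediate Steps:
$o = -320$ ($o = \left(- \frac{1}{2}\right) 640 = -320$)
$o - \left(1427 + 1737\right) = -320 - \left(1427 + 1737\right) = -320 - 3164 = -3484$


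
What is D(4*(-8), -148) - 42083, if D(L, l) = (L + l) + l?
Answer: -42411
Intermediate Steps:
D(L, l) = L + 2*l
D(4*(-8), -148) - 42083 = (4*(-8) + 2*(-148)) - 42083 = (-32 - 296) - 42083 = -328 - 42083 = -42411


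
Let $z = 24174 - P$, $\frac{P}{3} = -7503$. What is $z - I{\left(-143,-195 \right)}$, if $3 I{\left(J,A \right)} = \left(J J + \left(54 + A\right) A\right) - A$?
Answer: $\frac{91910}{3} \approx 30637.0$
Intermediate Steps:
$P = -22509$ ($P = 3 \left(-7503\right) = -22509$)
$I{\left(J,A \right)} = - \frac{A}{3} + \frac{J^{2}}{3} + \frac{A \left(54 + A\right)}{3}$ ($I{\left(J,A \right)} = \frac{\left(J J + \left(54 + A\right) A\right) - A}{3} = \frac{\left(J^{2} + A \left(54 + A\right)\right) - A}{3} = \frac{J^{2} - A + A \left(54 + A\right)}{3} = - \frac{A}{3} + \frac{J^{2}}{3} + \frac{A \left(54 + A\right)}{3}$)
$z = 46683$ ($z = 24174 - -22509 = 24174 + 22509 = 46683$)
$z - I{\left(-143,-195 \right)} = 46683 - \left(\frac{\left(-195\right)^{2}}{3} + \frac{\left(-143\right)^{2}}{3} + \frac{53}{3} \left(-195\right)\right) = 46683 - \left(\frac{1}{3} \cdot 38025 + \frac{1}{3} \cdot 20449 - 3445\right) = 46683 - \left(12675 + \frac{20449}{3} - 3445\right) = 46683 - \frac{48139}{3} = \frac{91910}{3}$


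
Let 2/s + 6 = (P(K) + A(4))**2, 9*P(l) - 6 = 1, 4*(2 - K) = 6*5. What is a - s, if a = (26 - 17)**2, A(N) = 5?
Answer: 89748/1109 ≈ 80.927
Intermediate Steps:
K = -11/2 (K = 2 - 3*5/2 = 2 - 1/4*30 = 2 - 15/2 = -11/2 ≈ -5.5000)
P(l) = 7/9 (P(l) = 2/3 + (1/9)*1 = 2/3 + 1/9 = 7/9)
s = 81/1109 (s = 2/(-6 + (7/9 + 5)**2) = 2/(-6 + (52/9)**2) = 2/(-6 + 2704/81) = 2/(2218/81) = 2*(81/2218) = 81/1109 ≈ 0.073039)
a = 81 (a = 9**2 = 81)
a - s = 81 - 1*81/1109 = 81 - 81/1109 = 89748/1109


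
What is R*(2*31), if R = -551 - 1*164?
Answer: -44330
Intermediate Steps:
R = -715 (R = -551 - 164 = -715)
R*(2*31) = -1430*31 = -715*62 = -44330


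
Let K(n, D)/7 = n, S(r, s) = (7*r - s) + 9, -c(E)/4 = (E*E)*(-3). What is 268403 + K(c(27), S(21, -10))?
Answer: 329639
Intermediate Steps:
c(E) = 12*E² (c(E) = -4*E*E*(-3) = -4*E²*(-3) = -(-12)*E² = 12*E²)
S(r, s) = 9 - s + 7*r (S(r, s) = (-s + 7*r) + 9 = 9 - s + 7*r)
K(n, D) = 7*n
268403 + K(c(27), S(21, -10)) = 268403 + 7*(12*27²) = 268403 + 7*(12*729) = 268403 + 7*8748 = 268403 + 61236 = 329639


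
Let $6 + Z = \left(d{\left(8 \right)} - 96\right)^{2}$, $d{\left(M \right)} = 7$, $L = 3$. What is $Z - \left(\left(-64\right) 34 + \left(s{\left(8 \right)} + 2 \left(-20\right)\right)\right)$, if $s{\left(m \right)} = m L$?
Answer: $10107$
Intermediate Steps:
$Z = 7915$ ($Z = -6 + \left(7 - 96\right)^{2} = -6 + \left(-89\right)^{2} = -6 + 7921 = 7915$)
$s{\left(m \right)} = 3 m$ ($s{\left(m \right)} = m 3 = 3 m$)
$Z - \left(\left(-64\right) 34 + \left(s{\left(8 \right)} + 2 \left(-20\right)\right)\right) = 7915 - \left(\left(-64\right) 34 + \left(3 \cdot 8 + 2 \left(-20\right)\right)\right) = 7915 - \left(-2176 + \left(24 - 40\right)\right) = 7915 - \left(-2176 - 16\right) = 7915 - -2192 = 7915 + 2192 = 10107$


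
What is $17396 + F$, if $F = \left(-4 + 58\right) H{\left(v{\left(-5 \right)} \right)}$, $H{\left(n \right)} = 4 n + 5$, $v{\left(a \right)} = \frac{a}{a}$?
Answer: $17882$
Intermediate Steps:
$v{\left(a \right)} = 1$
$H{\left(n \right)} = 5 + 4 n$
$F = 486$ ($F = \left(-4 + 58\right) \left(5 + 4 \cdot 1\right) = 54 \left(5 + 4\right) = 54 \cdot 9 = 486$)
$17396 + F = 17396 + 486 = 17882$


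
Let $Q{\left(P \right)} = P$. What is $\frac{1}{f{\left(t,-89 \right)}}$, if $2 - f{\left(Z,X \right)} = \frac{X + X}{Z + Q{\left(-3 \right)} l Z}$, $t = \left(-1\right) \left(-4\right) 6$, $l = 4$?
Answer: $\frac{132}{175} \approx 0.75429$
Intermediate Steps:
$t = 24$ ($t = 4 \cdot 6 = 24$)
$f{\left(Z,X \right)} = 2 + \frac{2 X}{11 Z}$ ($f{\left(Z,X \right)} = 2 - \frac{X + X}{Z + \left(-3\right) 4 Z} = 2 - \frac{2 X}{Z - 12 Z} = 2 - \frac{2 X}{\left(-11\right) Z} = 2 - 2 X \left(- \frac{1}{11 Z}\right) = 2 - - \frac{2 X}{11 Z} = 2 + \frac{2 X}{11 Z}$)
$\frac{1}{f{\left(t,-89 \right)}} = \frac{1}{2 + \frac{2}{11} \left(-89\right) \frac{1}{24}} = \frac{1}{2 - \frac{89}{132}} = \frac{1}{\frac{175}{132}} = \frac{132}{175}$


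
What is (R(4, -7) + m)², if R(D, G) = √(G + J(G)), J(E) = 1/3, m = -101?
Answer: 30583/3 - 404*I*√15/3 ≈ 10194.0 - 521.56*I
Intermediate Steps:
J(E) = ⅓
R(D, G) = √(⅓ + G) (R(D, G) = √(G + ⅓) = √(⅓ + G))
(R(4, -7) + m)² = (√(3 + 9*(-7))/3 - 101)² = (√(3 - 63)/3 - 101)² = (√(-60)/3 - 101)² = ((2*I*√15)/3 - 101)² = (2*I*√15/3 - 101)² = (-101 + 2*I*√15/3)²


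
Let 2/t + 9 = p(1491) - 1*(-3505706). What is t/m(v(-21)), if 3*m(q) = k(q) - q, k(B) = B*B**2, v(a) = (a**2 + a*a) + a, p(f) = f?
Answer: 1/373092625270960 ≈ 2.6803e-15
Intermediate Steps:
v(a) = a + 2*a**2 (v(a) = (a**2 + a**2) + a = 2*a**2 + a = a + 2*a**2)
k(B) = B**3
t = 1/1753594 (t = 2/(-9 + (1491 - 1*(-3505706))) = 2/(-9 + (1491 + 3505706)) = 2/(-9 + 3507197) = 2/3507188 = 2*(1/3507188) = 1/1753594 ≈ 5.7026e-7)
m(q) = -q/3 + q**3/3 (m(q) = (q**3 - q)/3 = -q/3 + q**3/3)
t/m(v(-21)) = 1/(1753594*(((-21*(1 + 2*(-21)))*(-1 + (-21*(1 + 2*(-21)))**2)/3))) = 1/(1753594*(((-21*(1 - 42))*(-1 + (-21*(1 - 42))**2)/3))) = 1/(1753594*(((-21*(-41))*(-1 + (-21*(-41))**2)/3))) = 1/(1753594*(((1/3)*861*(-1 + 861**2)))) = 1/(1753594*(((1/3)*861*(-1 + 741321)))) = 1/(1753594*(((1/3)*861*741320))) = (1/1753594)/212758840 = (1/1753594)*(1/212758840) = 1/373092625270960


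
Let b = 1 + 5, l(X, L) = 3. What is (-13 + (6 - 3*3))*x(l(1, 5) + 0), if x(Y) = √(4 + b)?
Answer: -16*√10 ≈ -50.596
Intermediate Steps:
b = 6
x(Y) = √10 (x(Y) = √(4 + 6) = √10)
(-13 + (6 - 3*3))*x(l(1, 5) + 0) = (-13 + (6 - 3*3))*√10 = (-13 + (6 - 9))*√10 = (-13 - 3)*√10 = -16*√10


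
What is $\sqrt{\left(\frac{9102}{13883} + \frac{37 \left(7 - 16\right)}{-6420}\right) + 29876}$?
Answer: $\frac{\sqrt{6592755015748048265}}{14854810} \approx 172.85$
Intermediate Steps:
$\sqrt{\left(\frac{9102}{13883} + \frac{37 \left(7 - 16\right)}{-6420}\right) + 29876} = \sqrt{\left(9102 \cdot \frac{1}{13883} + 37 \left(-9\right) \left(- \frac{1}{6420}\right)\right) + 29876} = \sqrt{\left(\frac{9102}{13883} - - \frac{111}{2140}\right) + 29876} = \sqrt{\left(\frac{9102}{13883} + \frac{111}{2140}\right) + 29876} = \sqrt{\frac{21019293}{29709620} + 29876} = \sqrt{\frac{887625626413}{29709620}} = \frac{\sqrt{6592755015748048265}}{14854810}$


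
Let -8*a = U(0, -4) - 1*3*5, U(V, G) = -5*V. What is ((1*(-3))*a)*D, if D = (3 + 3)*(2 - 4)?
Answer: 135/2 ≈ 67.500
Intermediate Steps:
D = -12 (D = 6*(-2) = -12)
a = 15/8 (a = -(-5*0 - 1*3*5)/8 = -(0 - 3*5)/8 = -(0 - 15)/8 = -1/8*(-15) = 15/8 ≈ 1.8750)
((1*(-3))*a)*D = ((1*(-3))*(15/8))*(-12) = -3*15/8*(-12) = -45/8*(-12) = 135/2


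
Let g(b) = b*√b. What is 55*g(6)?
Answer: 330*√6 ≈ 808.33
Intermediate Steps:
g(b) = b^(3/2)
55*g(6) = 55*6^(3/2) = 55*(6*√6) = 330*√6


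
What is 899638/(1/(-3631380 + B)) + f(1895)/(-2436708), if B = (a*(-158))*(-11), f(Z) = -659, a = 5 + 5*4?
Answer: -7865299089936132061/2436708 ≈ -3.2278e+12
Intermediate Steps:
a = 25 (a = 5 + 20 = 25)
B = 43450 (B = (25*(-158))*(-11) = -3950*(-11) = 43450)
899638/(1/(-3631380 + B)) + f(1895)/(-2436708) = 899638/(1/(-3631380 + 43450)) - 659/(-2436708) = 899638/(1/(-3587930)) - 659*(-1/2436708) = 899638/(-1/3587930) + 659/2436708 = 899638*(-3587930) + 659/2436708 = -3227838169340 + 659/2436708 = -7865299089936132061/2436708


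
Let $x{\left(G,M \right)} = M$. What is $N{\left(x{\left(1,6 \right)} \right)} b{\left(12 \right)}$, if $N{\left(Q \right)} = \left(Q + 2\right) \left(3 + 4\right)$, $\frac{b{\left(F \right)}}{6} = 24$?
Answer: $8064$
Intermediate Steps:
$b{\left(F \right)} = 144$ ($b{\left(F \right)} = 6 \cdot 24 = 144$)
$N{\left(Q \right)} = 14 + 7 Q$ ($N{\left(Q \right)} = \left(2 + Q\right) 7 = 14 + 7 Q$)
$N{\left(x{\left(1,6 \right)} \right)} b{\left(12 \right)} = \left(14 + 7 \cdot 6\right) 144 = \left(14 + 42\right) 144 = 56 \cdot 144 = 8064$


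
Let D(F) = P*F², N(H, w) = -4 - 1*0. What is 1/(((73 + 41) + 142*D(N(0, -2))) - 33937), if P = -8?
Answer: -1/51999 ≈ -1.9231e-5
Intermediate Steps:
N(H, w) = -4 (N(H, w) = -4 + 0 = -4)
D(F) = -8*F²
1/(((73 + 41) + 142*D(N(0, -2))) - 33937) = 1/(((73 + 41) + 142*(-8*(-4)²)) - 33937) = 1/((114 + 142*(-8*16)) - 33937) = 1/((114 + 142*(-128)) - 33937) = 1/((114 - 18176) - 33937) = 1/(-18062 - 33937) = 1/(-51999) = -1/51999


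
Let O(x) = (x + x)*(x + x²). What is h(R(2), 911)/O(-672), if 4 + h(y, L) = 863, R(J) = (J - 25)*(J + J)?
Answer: -859/606025728 ≈ -1.4174e-6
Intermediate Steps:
R(J) = 2*J*(-25 + J) (R(J) = (-25 + J)*(2*J) = 2*J*(-25 + J))
h(y, L) = 859 (h(y, L) = -4 + 863 = 859)
O(x) = 2*x*(x + x²) (O(x) = (2*x)*(x + x²) = 2*x*(x + x²))
h(R(2), 911)/O(-672) = 859/((2*(-672)²*(1 - 672))) = 859/((2*451584*(-671))) = 859/(-606025728) = 859*(-1/606025728) = -859/606025728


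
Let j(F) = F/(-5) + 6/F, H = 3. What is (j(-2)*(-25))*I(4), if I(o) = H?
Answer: 195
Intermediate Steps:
I(o) = 3
j(F) = 6/F - F/5 (j(F) = F*(-⅕) + 6/F = -F/5 + 6/F = 6/F - F/5)
(j(-2)*(-25))*I(4) = ((6/(-2) - ⅕*(-2))*(-25))*3 = ((6*(-½) + ⅖)*(-25))*3 = ((-3 + ⅖)*(-25))*3 = -13/5*(-25)*3 = 65*3 = 195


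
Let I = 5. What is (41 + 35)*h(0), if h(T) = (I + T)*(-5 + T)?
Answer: -1900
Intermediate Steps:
h(T) = (-5 + T)*(5 + T) (h(T) = (5 + T)*(-5 + T) = (-5 + T)*(5 + T))
(41 + 35)*h(0) = (41 + 35)*(-25 + 0²) = 76*(-25 + 0) = 76*(-25) = -1900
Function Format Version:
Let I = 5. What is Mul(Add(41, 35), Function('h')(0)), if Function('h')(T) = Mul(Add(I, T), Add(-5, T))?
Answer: -1900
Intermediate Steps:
Function('h')(T) = Mul(Add(-5, T), Add(5, T)) (Function('h')(T) = Mul(Add(5, T), Add(-5, T)) = Mul(Add(-5, T), Add(5, T)))
Mul(Add(41, 35), Function('h')(0)) = Mul(Add(41, 35), Add(-25, Pow(0, 2))) = Mul(76, Add(-25, 0)) = Mul(76, -25) = -1900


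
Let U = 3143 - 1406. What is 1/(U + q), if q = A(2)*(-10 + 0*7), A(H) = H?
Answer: 1/1717 ≈ 0.00058241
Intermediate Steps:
U = 1737
q = -20 (q = 2*(-10 + 0*7) = 2*(-10 + 0) = 2*(-10) = -20)
1/(U + q) = 1/(1737 - 20) = 1/1717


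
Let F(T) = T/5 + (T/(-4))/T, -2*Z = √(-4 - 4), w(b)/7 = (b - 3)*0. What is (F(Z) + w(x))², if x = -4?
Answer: -7/400 + I*√2/10 ≈ -0.0175 + 0.14142*I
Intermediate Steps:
w(b) = 0 (w(b) = 7*((b - 3)*0) = 7*((-3 + b)*0) = 7*0 = 0)
Z = -I*√2 (Z = -√(-4 - 4)/2 = -I*√2 ≈ -1.4142*I)
F(T) = -¼ + T/5 (F(T) = T*(⅕) + (T*(-¼))/T = T/5 + (-T/4)/T = T/5 - ¼ = -¼ + T/5)
(F(Z) + w(x))² = ((-¼ + (-I*√2)/5) + 0)² = ((-¼ - I*√2/5) + 0)² = (-¼ - I*√2/5)²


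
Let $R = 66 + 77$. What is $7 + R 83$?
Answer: $11876$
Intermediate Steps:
$R = 143$
$7 + R 83 = 7 + 143 \cdot 83 = 7 + 11869 = 11876$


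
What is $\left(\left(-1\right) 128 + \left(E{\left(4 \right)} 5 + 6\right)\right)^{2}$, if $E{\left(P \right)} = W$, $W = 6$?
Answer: $8464$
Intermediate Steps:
$E{\left(P \right)} = 6$
$\left(\left(-1\right) 128 + \left(E{\left(4 \right)} 5 + 6\right)\right)^{2} = \left(\left(-1\right) 128 + \left(6 \cdot 5 + 6\right)\right)^{2} = \left(-128 + \left(30 + 6\right)\right)^{2} = \left(-128 + 36\right)^{2} = \left(-92\right)^{2} = 8464$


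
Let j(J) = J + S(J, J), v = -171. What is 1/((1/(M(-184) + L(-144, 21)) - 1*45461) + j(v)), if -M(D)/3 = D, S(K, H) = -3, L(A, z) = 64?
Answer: -616/28111159 ≈ -2.1913e-5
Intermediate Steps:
M(D) = -3*D
j(J) = -3 + J (j(J) = J - 3 = -3 + J)
1/((1/(M(-184) + L(-144, 21)) - 1*45461) + j(v)) = 1/((1/(-3*(-184) + 64) - 1*45461) + (-3 - 171)) = 1/((1/(552 + 64) - 45461) - 174) = 1/((1/616 - 45461) - 174) = 1/(-28003975/616 - 174) = 1/(-28111159/616) = -616/28111159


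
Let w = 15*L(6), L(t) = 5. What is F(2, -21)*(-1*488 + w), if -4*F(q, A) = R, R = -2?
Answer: -413/2 ≈ -206.50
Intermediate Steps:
F(q, A) = ½ (F(q, A) = -¼*(-2) = ½)
w = 75 (w = 15*5 = 75)
F(2, -21)*(-1*488 + w) = (-1*488 + 75)/2 = (-488 + 75)/2 = (½)*(-413) = -413/2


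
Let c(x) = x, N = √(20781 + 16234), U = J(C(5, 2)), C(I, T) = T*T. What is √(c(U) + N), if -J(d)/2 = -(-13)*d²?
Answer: √(-416 + √37015) ≈ 14.954*I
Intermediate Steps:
C(I, T) = T²
J(d) = -26*d² (J(d) = -(-2)*(-13*d²) = -26*d²)
U = -416 (U = -26*(2²)² = -26*4² = -26*16 = -416)
N = √37015 ≈ 192.39
√(c(U) + N) = √(-416 + √37015)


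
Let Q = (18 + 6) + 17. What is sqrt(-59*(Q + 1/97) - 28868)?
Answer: I*sqrt(294385106)/97 ≈ 176.88*I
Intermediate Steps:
Q = 41 (Q = 24 + 17 = 41)
sqrt(-59*(Q + 1/97) - 28868) = sqrt(-59*(41 + 1/97) - 28868) = sqrt(-59*3978/97 - 28868) = sqrt(-234702/97 - 28868) = sqrt(-3034898/97) = I*sqrt(294385106)/97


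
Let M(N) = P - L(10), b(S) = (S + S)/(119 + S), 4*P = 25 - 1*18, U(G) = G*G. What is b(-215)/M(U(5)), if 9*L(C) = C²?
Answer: -645/1348 ≈ -0.47849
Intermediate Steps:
U(G) = G²
L(C) = C²/9
P = 7/4 (P = (25 - 1*18)/4 = (25 - 18)/4 = (¼)*7 = 7/4 ≈ 1.7500)
b(S) = 2*S/(119 + S) (b(S) = (2*S)/(119 + S) = 2*S/(119 + S))
M(N) = -337/36 (M(N) = 7/4 - 10²/9 = 7/4 - 100/9 = -337/36)
b(-215)/M(U(5)) = (2*(-215)/(119 - 215))/(-337/36) = (2*(-215)/(-96))*(-36/337) = (2*(-215)*(-1/96))*(-36/337) = (215/48)*(-36/337) = -645/1348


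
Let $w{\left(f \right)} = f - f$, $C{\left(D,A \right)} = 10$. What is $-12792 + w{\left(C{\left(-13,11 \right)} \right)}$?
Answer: $-12792$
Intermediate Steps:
$w{\left(f \right)} = 0$
$-12792 + w{\left(C{\left(-13,11 \right)} \right)} = -12792 + 0 = -12792$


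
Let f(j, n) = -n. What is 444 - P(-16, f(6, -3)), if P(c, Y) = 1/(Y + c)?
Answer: 5773/13 ≈ 444.08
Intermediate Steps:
444 - P(-16, f(6, -3)) = 444 - 1/(-1*(-3) - 16) = 444 - 1/(3 - 16) = 444 - 1/(-13) = 444 - 1*(-1/13) = 444 + 1/13 = 5773/13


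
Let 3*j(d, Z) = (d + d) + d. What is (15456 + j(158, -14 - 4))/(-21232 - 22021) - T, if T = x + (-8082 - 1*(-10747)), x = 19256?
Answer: -25626071/1169 ≈ -21921.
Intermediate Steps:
j(d, Z) = d (j(d, Z) = ((d + d) + d)/3 = (2*d + d)/3 = (3*d)/3 = d)
T = 21921 (T = 19256 + (-8082 - 1*(-10747)) = 19256 + (-8082 + 10747) = 19256 + 2665 = 21921)
(15456 + j(158, -14 - 4))/(-21232 - 22021) - T = (15456 + 158)/(-21232 - 22021) - 1*21921 = 15614/(-43253) - 21921 = 15614*(-1/43253) - 21921 = -422/1169 - 21921 = -25626071/1169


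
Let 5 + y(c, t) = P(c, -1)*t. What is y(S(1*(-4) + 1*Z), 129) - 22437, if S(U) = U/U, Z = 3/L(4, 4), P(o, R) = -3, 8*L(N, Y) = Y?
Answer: -22829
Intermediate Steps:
L(N, Y) = Y/8
Z = 6 (Z = 3/(((1/8)*4)) = 3/(1/2) = 3*2 = 6)
S(U) = 1
y(c, t) = -5 - 3*t
y(S(1*(-4) + 1*Z), 129) - 22437 = (-5 - 3*129) - 22437 = (-5 - 387) - 22437 = -392 - 22437 = -22829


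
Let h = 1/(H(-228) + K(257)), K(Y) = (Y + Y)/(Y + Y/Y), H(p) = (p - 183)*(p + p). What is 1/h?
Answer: 24176921/129 ≈ 1.8742e+5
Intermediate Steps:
H(p) = 2*p*(-183 + p) (H(p) = (-183 + p)*(2*p) = 2*p*(-183 + p))
K(Y) = 2*Y/(1 + Y) (K(Y) = (2*Y)/(Y + 1) = (2*Y)/(1 + Y) = 2*Y/(1 + Y))
h = 129/24176921 (h = 1/(2*(-228)*(-183 - 228) + 2*257/(1 + 257)) = 1/(2*(-228)*(-411) + 2*257/258) = 1/(187416 + 2*257*(1/258)) = 1/(187416 + 257/129) = 1/(24176921/129) = 129/24176921 ≈ 5.3357e-6)
1/h = 1/(129/24176921) = 24176921/129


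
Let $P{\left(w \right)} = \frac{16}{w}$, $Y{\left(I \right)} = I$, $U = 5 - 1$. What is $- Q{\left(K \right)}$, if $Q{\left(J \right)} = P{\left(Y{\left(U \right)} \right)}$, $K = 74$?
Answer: $-4$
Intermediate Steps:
$U = 4$
$Q{\left(J \right)} = 4$ ($Q{\left(J \right)} = \frac{16}{4} = 16 \cdot \frac{1}{4} = 4$)
$- Q{\left(K \right)} = \left(-1\right) 4 = -4$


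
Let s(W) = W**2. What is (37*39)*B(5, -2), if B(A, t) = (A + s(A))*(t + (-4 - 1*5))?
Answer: -476190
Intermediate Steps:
B(A, t) = (-9 + t)*(A + A**2) (B(A, t) = (A + A**2)*(t + (-4 - 1*5)) = (A + A**2)*(t + (-4 - 5)) = (A + A**2)*(t - 9) = (A + A**2)*(-9 + t) = (-9 + t)*(A + A**2))
(37*39)*B(5, -2) = (37*39)*(5*(-9 - 2 - 9*5 + 5*(-2))) = 1443*(5*(-9 - 2 - 45 - 10)) = 1443*(5*(-66)) = 1443*(-330) = -476190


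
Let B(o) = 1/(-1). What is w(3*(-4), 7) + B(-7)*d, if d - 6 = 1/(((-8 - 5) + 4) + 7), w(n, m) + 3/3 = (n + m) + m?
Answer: -9/2 ≈ -4.5000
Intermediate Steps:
B(o) = -1
w(n, m) = -1 + n + 2*m (w(n, m) = -1 + ((n + m) + m) = -1 + ((m + n) + m) = -1 + (n + 2*m) = -1 + n + 2*m)
d = 11/2 (d = 6 + 1/(((-8 - 5) + 4) + 7) = 6 + 1/((-13 + 4) + 7) = 6 + 1/(-9 + 7) = 6 + 1/(-2) = 6 - 1/2 = 11/2 ≈ 5.5000)
w(3*(-4), 7) + B(-7)*d = (-1 + 3*(-4) + 2*7) - 1*11/2 = (-1 - 12 + 14) - 11/2 = 1 - 11/2 = -9/2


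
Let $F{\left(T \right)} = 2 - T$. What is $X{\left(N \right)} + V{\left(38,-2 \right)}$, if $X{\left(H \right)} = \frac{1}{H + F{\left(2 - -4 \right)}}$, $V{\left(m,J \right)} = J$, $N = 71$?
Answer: $- \frac{133}{67} \approx -1.9851$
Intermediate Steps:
$X{\left(H \right)} = \frac{1}{-4 + H}$ ($X{\left(H \right)} = \frac{1}{H + \left(2 - \left(2 - -4\right)\right)} = \frac{1}{H + \left(2 - \left(2 + 4\right)\right)} = \frac{1}{H + \left(2 - 6\right)} = \frac{1}{H - 4} = \frac{1}{-4 + H}$)
$X{\left(N \right)} + V{\left(38,-2 \right)} = \frac{1}{-4 + 71} - 2 = \frac{1}{67} - 2 = - \frac{133}{67}$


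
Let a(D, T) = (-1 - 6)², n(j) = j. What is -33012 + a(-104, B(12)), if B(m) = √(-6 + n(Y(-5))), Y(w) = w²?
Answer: -32963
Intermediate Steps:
B(m) = √19 (B(m) = √(-6 + (-5)²) = √(-6 + 25) = √19)
a(D, T) = 49 (a(D, T) = (-7)² = 49)
-33012 + a(-104, B(12)) = -33012 + 49 = -32963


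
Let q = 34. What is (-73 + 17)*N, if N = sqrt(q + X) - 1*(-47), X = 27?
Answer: -2632 - 56*sqrt(61) ≈ -3069.4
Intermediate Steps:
N = 47 + sqrt(61) (N = sqrt(34 + 27) - 1*(-47) = sqrt(61) + 47 = 47 + sqrt(61) ≈ 54.810)
(-73 + 17)*N = (-73 + 17)*(47 + sqrt(61)) = -56*(47 + sqrt(61)) = -2632 - 56*sqrt(61)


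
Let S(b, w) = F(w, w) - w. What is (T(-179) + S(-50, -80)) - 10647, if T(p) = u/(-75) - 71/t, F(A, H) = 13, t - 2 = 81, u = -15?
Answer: -4380182/415 ≈ -10555.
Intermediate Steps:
t = 83 (t = 2 + 81 = 83)
S(b, w) = 13 - w
T(p) = -272/415 (T(p) = -15/(-75) - 71/83 = -15*(-1/75) - 71*1/83 = ⅕ - 71/83 = -272/415)
(T(-179) + S(-50, -80)) - 10647 = (-272/415 + (13 - 1*(-80))) - 10647 = (-272/415 + (13 + 80)) - 10647 = (-272/415 + 93) - 10647 = 38323/415 - 10647 = -4380182/415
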